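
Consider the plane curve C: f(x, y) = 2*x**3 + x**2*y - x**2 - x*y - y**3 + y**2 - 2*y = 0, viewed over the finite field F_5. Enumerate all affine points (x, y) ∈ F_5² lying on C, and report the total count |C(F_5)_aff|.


Affine F_5-points: {(0, 0), (1, 4), (3, 0)}; count = 3.

For each of the 25 pairs (x, y) ∈ F_5², evaluate f(x, y) mod 5. Record the zeros.
  x = 0: [0↦0, 1↦3, 2↦2, 3↦1, 4↦4]  zeros at y ∈ {0}
  x = 1: [0↦1, 1↦4, 2↦3, 3↦2, 4↦0]  zeros at y ∈ {4}
  x = 2: [0↦2, 1↦2, 2↦3, 3↦4, 4↦4]  zeros at y ∈ ∅
  x = 3: [0↦0, 1↦4, 2↦4, 3↦4, 4↦3]  zeros at y ∈ {0}
  x = 4: [0↦2, 1↦2, 2↦3, 3↦4, 4↦4]  zeros at y ∈ ∅
Collecting zeros: affine points = {(0, 0), (1, 4), (3, 0)}.
Total count |C(F_5)_aff| = 3.


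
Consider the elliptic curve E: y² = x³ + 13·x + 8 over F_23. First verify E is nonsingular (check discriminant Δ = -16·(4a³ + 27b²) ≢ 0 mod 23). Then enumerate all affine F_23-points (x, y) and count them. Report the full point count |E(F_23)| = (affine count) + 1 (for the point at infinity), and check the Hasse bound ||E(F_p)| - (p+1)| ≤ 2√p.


Affine points = {(0, 10), (0, 13), (4, 3), (4, 20), (6, 7), (6, 16), (8, 7), (8, 16), (9, 7), (9, 16), (12, 11), (12, 12), (14, 6), (14, 17), (15, 6), (15, 17), (17, 6), (17, 17), (18, 5), (18, 18)}; affine count = 20; |E(F_23)| = 21.

Discriminant check: Δ ∝ 4a³ + 27b² = 4·13³ + 27·8² = 4·2197 + 27·64 ≡ 5 (mod 23). Nonzero ⇒ E is nonsingular.
For each x ∈ F_23, compute rhs = x³ + 13·x + 8 mod 23, then count y ∈ F_23 with y² ≡ rhs.
  x = 0: rhs = 8, matching y values: 10, 13 (2 points).
  x = 1: rhs = 22, matching y values: none (0 points).
  x = 2: rhs = 19, matching y values: none (0 points).
  x = 3: rhs = 5, matching y values: none (0 points).
  x = 4: rhs = 9, matching y values: 3, 20 (2 points).
  x = 5: rhs = 14, matching y values: none (0 points).
  x = 6: rhs = 3, matching y values: 7, 16 (2 points).
  x = 7: rhs = 5, matching y values: none (0 points).
  x = 8: rhs = 3, matching y values: 7, 16 (2 points).
  x = 9: rhs = 3, matching y values: 7, 16 (2 points).
  x = 10: rhs = 11, matching y values: none (0 points).
  x = 11: rhs = 10, matching y values: none (0 points).
  x = 12: rhs = 6, matching y values: 11, 12 (2 points).
  x = 13: rhs = 5, matching y values: none (0 points).
  x = 14: rhs = 13, matching y values: 6, 17 (2 points).
  x = 15: rhs = 13, matching y values: 6, 17 (2 points).
  x = 16: rhs = 11, matching y values: none (0 points).
  x = 17: rhs = 13, matching y values: 6, 17 (2 points).
  x = 18: rhs = 2, matching y values: 5, 18 (2 points).
  x = 19: rhs = 7, matching y values: none (0 points).
  x = 20: rhs = 11, matching y values: none (0 points).
  x = 21: rhs = 20, matching y values: none (0 points).
  x = 22: rhs = 17, matching y values: none (0 points).
Total affine count: 20.
Full point count |E(F_23)| = 20 + 1 = 21.
Hasse bound: |21 − (23+1)| = |-3| = 3 ≤ 2√23 ≈ 9.5917 ✓.


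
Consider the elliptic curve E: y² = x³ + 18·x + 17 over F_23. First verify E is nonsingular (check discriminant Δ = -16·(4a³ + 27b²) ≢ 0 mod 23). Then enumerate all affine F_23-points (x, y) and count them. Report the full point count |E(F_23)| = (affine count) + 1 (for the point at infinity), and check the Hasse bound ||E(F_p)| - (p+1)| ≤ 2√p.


Affine points = {(1, 6), (1, 17), (3, 11), (3, 12), (5, 5), (5, 18), (7, 7), (7, 16), (8, 11), (8, 12), (10, 1), (10, 22), (12, 11), (12, 12), (14, 0), (16, 10), (16, 13), (18, 3), (18, 20)}; affine count = 19; |E(F_23)| = 20.

Discriminant check: Δ ∝ 4a³ + 27b² = 4·18³ + 27·17² = 4·5832 + 27·289 ≡ 12 (mod 23). Nonzero ⇒ E is nonsingular.
For each x ∈ F_23, compute rhs = x³ + 18·x + 17 mod 23, then count y ∈ F_23 with y² ≡ rhs.
  x = 0: rhs = 17, matching y values: none (0 points).
  x = 1: rhs = 13, matching y values: 6, 17 (2 points).
  x = 2: rhs = 15, matching y values: none (0 points).
  x = 3: rhs = 6, matching y values: 11, 12 (2 points).
  x = 4: rhs = 15, matching y values: none (0 points).
  x = 5: rhs = 2, matching y values: 5, 18 (2 points).
  x = 6: rhs = 19, matching y values: none (0 points).
  x = 7: rhs = 3, matching y values: 7, 16 (2 points).
  x = 8: rhs = 6, matching y values: 11, 12 (2 points).
  x = 9: rhs = 11, matching y values: none (0 points).
  x = 10: rhs = 1, matching y values: 1, 22 (2 points).
  x = 11: rhs = 5, matching y values: none (0 points).
  x = 12: rhs = 6, matching y values: 11, 12 (2 points).
  x = 13: rhs = 10, matching y values: none (0 points).
  x = 14: rhs = 0, matching y values: 0 (1 points).
  x = 15: rhs = 5, matching y values: none (0 points).
  x = 16: rhs = 8, matching y values: 10, 13 (2 points).
  x = 17: rhs = 15, matching y values: none (0 points).
  x = 18: rhs = 9, matching y values: 3, 20 (2 points).
  x = 19: rhs = 19, matching y values: none (0 points).
  x = 20: rhs = 5, matching y values: none (0 points).
  x = 21: rhs = 19, matching y values: none (0 points).
  x = 22: rhs = 21, matching y values: none (0 points).
Total affine count: 19.
Full point count |E(F_23)| = 19 + 1 = 20.
Hasse bound: |20 − (23+1)| = |-4| = 4 ≤ 2√23 ≈ 9.5917 ✓.


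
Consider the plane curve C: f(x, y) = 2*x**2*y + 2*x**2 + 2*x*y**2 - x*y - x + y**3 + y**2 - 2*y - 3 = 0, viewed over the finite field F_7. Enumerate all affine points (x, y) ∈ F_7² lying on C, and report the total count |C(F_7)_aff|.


Affine F_7-points: {(1, 3), (2, 5), (4, 6), (5, 0), (6, 0), (6, 3), (6, 5)}; count = 7.

For each of the 49 pairs (x, y) ∈ F_7², evaluate f(x, y) mod 7. Record the zeros.
  x = 0: [0↦4, 1↦4, 2↦5, 3↦6, 4↦6, 5↦4, 6↦6]  zeros at y ∈ ∅
  x = 1: [0↦5, 1↦1, 2↦2, 3↦0, 4↦1, 5↦4, 6↦1]  zeros at y ∈ {3}
  x = 2: [0↦3, 1↦6, 2↦4, 3↦3, 4↦2, 5↦0, 6↦3]  zeros at y ∈ {5}
  x = 3: [0↦5, 1↦5, 2↦4, 3↦1, 4↦2, 5↦6, 6↦5]  zeros at y ∈ ∅
  x = 4: [0↦4, 1↦5, 2↦2, 3↦1, 4↦1, 5↦1, 6↦0]  zeros at y ∈ {6}
  x = 5: [0↦0, 1↦6, 2↦5, 3↦3, 4↦6, 5↦6, 6↦2]  zeros at y ∈ {0}
  x = 6: [0↦0, 1↦1, 2↦6, 3↦0, 4↦3, 5↦0, 6↦4]  zeros at y ∈ {0, 3, 5}
Collecting zeros: affine points = {(1, 3), (2, 5), (4, 6), (5, 0), (6, 0), (6, 3), (6, 5)}.
Total count |C(F_7)_aff| = 7.


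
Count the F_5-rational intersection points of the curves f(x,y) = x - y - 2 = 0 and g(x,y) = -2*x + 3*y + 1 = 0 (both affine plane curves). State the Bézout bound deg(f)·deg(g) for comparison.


Common zeros: {(0, 3)}; count = 1; Bézout bound = 1.

deg(f) = 1, deg(g) = 1, so Bézout bound = 1.
Scan x ∈ F_5. For each x, list the y ∈ F_5 with f(x, y) ≡ 0 and those with g(x, y) ≡ 0 (mod 5); the common zeros in that column are the intersection.
  x = 0: f ≡ 0 at y ∈ {3}; g ≡ 0 at y ∈ {3}; common: {3}.
  x = 1: f ≡ 0 at y ∈ {4}; g ≡ 0 at y ∈ {2}; common: ∅.
  x = 2: f ≡ 0 at y ∈ {0}; g ≡ 0 at y ∈ {1}; common: ∅.
  x = 3: f ≡ 0 at y ∈ {1}; g ≡ 0 at y ∈ {0}; common: ∅.
  x = 4: f ≡ 0 at y ∈ {2}; g ≡ 0 at y ∈ {4}; common: ∅.
Collecting: common zeros = {(0, 3)}, so the count is 1.
Comparison with the Bézout bound: 1 ≤ 1 = deg(f)·deg(g), as expected for curves with no common component (the bound is attained).


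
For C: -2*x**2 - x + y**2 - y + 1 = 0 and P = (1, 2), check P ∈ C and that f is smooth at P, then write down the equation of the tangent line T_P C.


Tangent line at P: -5*x + 3*y - 1 = 0.

Step 1: f(1, 2) = 0, so P lies on C.
Step 2: partial derivatives
  f_x(x, y) = -4*x - 1, f_y(x, y) = 2*y - 1.
  f_x(P) = -5, f_y(P) = 3 (gradient nonzero, so P is smooth).
Step 3: tangent line at P: -5·(x − 1) + 3·(y − 2) = 0.
Expanding: -5*x + 3*y - 1 = 0.


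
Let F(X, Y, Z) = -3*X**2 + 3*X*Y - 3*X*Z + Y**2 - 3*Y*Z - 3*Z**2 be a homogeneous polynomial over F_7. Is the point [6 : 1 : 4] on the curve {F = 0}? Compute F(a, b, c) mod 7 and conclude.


F(6,1,4) ≡ 3 (mod 7); P is NOT on the curve.

Evaluate F(6, 1, 4) term-by-term (mod 7).
  -3*X**2 ↦ -3·36·1·1 = -108
  3*X*Y ↦ 3·6·1·1 = 18
  -3*X*Z ↦ -3·6·1·4 = -72
  Y**2 ↦ 1·1·1·1 = 1
  -3*Y*Z ↦ -3·1·1·4 = -12
  -3*Z**2 ↦ -3·1·1·16 = -48
Sum: F(6, 1, 4) = (-108) + (18) + (-72) + (1) + (-12) + (-48) = -221.
Reducing mod 7: -221 ≡ 3 (mod 7).
Since F(a, b, c) ≡ 3 ≠ 0 (mod 7), P does NOT lie on the curve.


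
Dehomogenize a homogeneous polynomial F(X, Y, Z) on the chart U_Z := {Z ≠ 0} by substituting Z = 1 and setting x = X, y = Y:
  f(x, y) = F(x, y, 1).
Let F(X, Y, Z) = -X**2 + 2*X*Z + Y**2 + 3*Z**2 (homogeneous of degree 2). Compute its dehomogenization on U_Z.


f(x, y) = -x**2 + 2*x + y**2 + 3

On U_Z we set Z = 1. Each monomial c·X^i·Y^j·Z^k in F becomes c·x^i·y^j·1^k = c·x^i·y^j.
Substituting Z = 1: F(X, Y, 1) = -x**2 + 2*x + y**2 + 3.
Note: deg(f) ≤ deg(F) = 2; strict inequality happens when F is divisible by Z (lost terms).


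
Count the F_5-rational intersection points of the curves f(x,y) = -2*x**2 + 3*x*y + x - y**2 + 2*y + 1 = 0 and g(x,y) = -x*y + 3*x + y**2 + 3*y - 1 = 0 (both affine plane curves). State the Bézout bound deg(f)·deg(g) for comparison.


Common zeros: {(2, 0)}; count = 1; Bézout bound = 4.

deg(f) = 2, deg(g) = 2, so Bézout bound = 4.
Scan x ∈ F_5. For each x, list the y ∈ F_5 with f(x, y) ≡ 0 and those with g(x, y) ≡ 0 (mod 5); the common zeros in that column are the intersection.
  x = 0: f ≡ 0 at y ∈ ∅; g ≡ 0 at y ∈ ∅; common: ∅.
  x = 1: f ≡ 0 at y ∈ {0}; g ≡ 0 at y ∈ {1, 2}; common: ∅.
  x = 2: f ≡ 0 at y ∈ {0, 3}; g ≡ 0 at y ∈ {0, 4}; common: {0}.
  x = 3: f ≡ 0 at y ∈ {3}; g ≡ 0 at y ∈ ∅; common: ∅.
  x = 4: f ≡ 0 at y ∈ ∅; g ≡ 0 at y ∈ ∅; common: ∅.
Collecting: common zeros = {(2, 0)}, so the count is 1.
Comparison with the Bézout bound: 1 ≤ 4 = deg(f)·deg(g), as expected for curves with no common component (the affine F_5-count falls short of the bound because intersections may lie at infinity, over extension fields, or carry multiplicity).


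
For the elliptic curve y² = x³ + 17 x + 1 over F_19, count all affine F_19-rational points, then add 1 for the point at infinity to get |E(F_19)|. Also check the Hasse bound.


Affine points = {(0, 1), (0, 18), (1, 0), (2, 9), (2, 10), (4, 0), (7, 8), (7, 11), (9, 3), (9, 16), (13, 5), (13, 14), (14, 0), (17, 4), (17, 15)}; affine count = 15; |E(F_19)| = 16.

Discriminant check: Δ ∝ 4a³ + 27b² = 4·17³ + 27·1² = 4·4913 + 27·1 ≡ 14 (mod 19). Nonzero ⇒ E is nonsingular.
For each x ∈ F_19, compute rhs = x³ + 17·x + 1 mod 19, then count y ∈ F_19 with y² ≡ rhs.
  x = 0: rhs = 1, matching y values: 1, 18 (2 points).
  x = 1: rhs = 0, matching y values: 0 (1 points).
  x = 2: rhs = 5, matching y values: 9, 10 (2 points).
  x = 3: rhs = 3, matching y values: none (0 points).
  x = 4: rhs = 0, matching y values: 0 (1 points).
  x = 5: rhs = 2, matching y values: none (0 points).
  x = 6: rhs = 15, matching y values: none (0 points).
  x = 7: rhs = 7, matching y values: 8, 11 (2 points).
  x = 8: rhs = 3, matching y values: none (0 points).
  x = 9: rhs = 9, matching y values: 3, 16 (2 points).
  x = 10: rhs = 12, matching y values: none (0 points).
  x = 11: rhs = 18, matching y values: none (0 points).
  x = 12: rhs = 14, matching y values: none (0 points).
  x = 13: rhs = 6, matching y values: 5, 14 (2 points).
  x = 14: rhs = 0, matching y values: 0 (1 points).
  x = 15: rhs = 2, matching y values: none (0 points).
  x = 16: rhs = 18, matching y values: none (0 points).
  x = 17: rhs = 16, matching y values: 4, 15 (2 points).
  x = 18: rhs = 2, matching y values: none (0 points).
Total affine count: 15.
Full point count |E(F_19)| = 15 + 1 = 16.
Hasse bound: |16 − (19+1)| = |-4| = 4 ≤ 2√19 ≈ 8.7178 ✓.


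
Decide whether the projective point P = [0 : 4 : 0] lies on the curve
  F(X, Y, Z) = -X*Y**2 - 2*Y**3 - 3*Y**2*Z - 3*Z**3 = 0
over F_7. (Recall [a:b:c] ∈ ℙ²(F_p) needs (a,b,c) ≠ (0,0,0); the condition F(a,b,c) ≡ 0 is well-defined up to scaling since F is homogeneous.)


F(0,4,0) ≡ 5 (mod 7); P is NOT on the curve.

Evaluate F(0, 4, 0) term-by-term (mod 7).
  -X*Y**2 ↦ -1·0·16·1 = 0
  -2*Y**3 ↦ -2·1·64·1 = -128
  -3*Y**2*Z ↦ -3·1·16·0 = 0
  -3*Z**3 ↦ -3·1·1·0 = 0
Sum: F(0, 4, 0) = (0) + (-128) + (0) + (0) = -128.
Reducing mod 7: -128 ≡ 5 (mod 7).
Since F(a, b, c) ≡ 5 ≠ 0 (mod 7), P does NOT lie on the curve.


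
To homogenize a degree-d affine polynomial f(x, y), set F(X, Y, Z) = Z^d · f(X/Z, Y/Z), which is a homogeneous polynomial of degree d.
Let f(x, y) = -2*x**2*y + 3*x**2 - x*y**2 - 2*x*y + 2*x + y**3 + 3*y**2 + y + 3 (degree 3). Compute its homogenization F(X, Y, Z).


F(X, Y, Z) = -2*X**2*Y + 3*X**2*Z - X*Y**2 - 2*X*Y*Z + 2*X*Z**2 + Y**3 + 3*Y**2*Z + Y*Z**2 + 3*Z**3

deg(f) = 3.
Substitute x = X/Z, y = Y/Z into f, then multiply by Z^3.
  monomial -2·x^2·y^1 ↦ -2·X^2·Y^1·Z^0.
  monomial 3·x^2·y^0 ↦ 3·X^2·Y^0·Z^1.
  monomial -1·x^1·y^2 ↦ -1·X^1·Y^2·Z^0.
  monomial -2·x^1·y^1 ↦ -2·X^1·Y^1·Z^1.
  monomial 2·x^1·y^0 ↦ 2·X^1·Y^0·Z^2.
  monomial 1·x^0·y^3 ↦ 1·X^0·Y^3·Z^0.
  monomial 3·x^0·y^2 ↦ 3·X^0·Y^2·Z^1.
  monomial 1·x^0·y^1 ↦ 1·X^0·Y^1·Z^2.
  monomial 3·x^0·y^0 ↦ 3·X^0·Y^0·Z^3.
Collecting: F(X, Y, Z) = -2*X**2*Y + 3*X**2*Z - X*Y**2 - 2*X*Y*Z + 2*X*Z**2 + Y**3 + 3*Y**2*Z + Y*Z**2 + 3*Z**3.


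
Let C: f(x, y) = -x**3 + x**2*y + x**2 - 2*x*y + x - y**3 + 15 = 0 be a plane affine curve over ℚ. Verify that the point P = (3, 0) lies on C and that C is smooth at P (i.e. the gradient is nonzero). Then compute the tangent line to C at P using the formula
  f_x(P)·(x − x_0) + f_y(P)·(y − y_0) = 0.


Tangent line at P: -20*x + 3*y + 60 = 0.

Step 1: f(3, 0) = 0, so P lies on C.
Step 2: partial derivatives
  f_x(x, y) = -3*x**2 + 2*x*y + 2*x - 2*y + 1, f_y(x, y) = x**2 - 2*x - 3*y**2.
  f_x(P) = -20, f_y(P) = 3 (gradient nonzero, so P is smooth).
Step 3: tangent line at P: -20·(x − 3) + 3·(y − 0) = 0.
Expanding: -20*x + 3*y + 60 = 0.


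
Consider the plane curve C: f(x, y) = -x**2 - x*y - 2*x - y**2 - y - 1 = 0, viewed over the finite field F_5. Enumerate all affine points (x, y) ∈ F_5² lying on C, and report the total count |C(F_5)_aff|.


Affine F_5-points: {(4, 0)}; count = 1.

For each of the 25 pairs (x, y) ∈ F_5², evaluate f(x, y) mod 5. Record the zeros.
  x = 0: [0↦4, 1↦2, 2↦3, 3↦2, 4↦4]  zeros at y ∈ ∅
  x = 1: [0↦1, 1↦3, 2↦3, 3↦1, 4↦2]  zeros at y ∈ ∅
  x = 2: [0↦1, 1↦2, 2↦1, 3↦3, 4↦3]  zeros at y ∈ ∅
  x = 3: [0↦4, 1↦4, 2↦2, 3↦3, 4↦2]  zeros at y ∈ ∅
  x = 4: [0↦0, 1↦4, 2↦1, 3↦1, 4↦4]  zeros at y ∈ {0}
Collecting zeros: affine points = {(4, 0)}.
Total count |C(F_5)_aff| = 1.


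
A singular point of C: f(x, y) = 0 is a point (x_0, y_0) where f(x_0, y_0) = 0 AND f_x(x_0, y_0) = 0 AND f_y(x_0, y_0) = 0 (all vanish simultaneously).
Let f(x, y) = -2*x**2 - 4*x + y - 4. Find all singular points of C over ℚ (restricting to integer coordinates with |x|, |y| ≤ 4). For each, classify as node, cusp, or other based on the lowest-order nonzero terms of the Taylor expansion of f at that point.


No singular points in the scanned grid; C is smooth there.

Compute partial derivatives:
  f_x = -4*x - 4.
  f_y = 1.
f_y = 1 is a nonzero constant, so f_y never vanishes: no point (x, y) can satisfy f = f_x = f_y = 0. In particular no (x, y) ∈ {−4, ..., 4}² is singular; the curve is smooth.


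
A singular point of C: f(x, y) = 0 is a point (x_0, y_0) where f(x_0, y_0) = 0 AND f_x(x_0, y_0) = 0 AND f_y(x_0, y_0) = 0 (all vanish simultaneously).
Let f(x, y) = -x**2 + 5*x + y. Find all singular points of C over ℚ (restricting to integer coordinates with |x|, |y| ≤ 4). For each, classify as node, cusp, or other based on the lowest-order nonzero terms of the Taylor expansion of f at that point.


No singular points in the scanned grid; C is smooth there.

Compute partial derivatives:
  f_x = 5 - 2*x.
  f_y = 1.
f_y = 1 is a nonzero constant, so f_y never vanishes: no point (x, y) can satisfy f = f_x = f_y = 0. In particular no (x, y) ∈ {−4, ..., 4}² is singular; the curve is smooth.


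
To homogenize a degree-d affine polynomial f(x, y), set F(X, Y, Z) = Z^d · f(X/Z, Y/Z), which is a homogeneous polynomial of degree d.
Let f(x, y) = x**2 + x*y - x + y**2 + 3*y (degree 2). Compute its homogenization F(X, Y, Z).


F(X, Y, Z) = X**2 + X*Y - X*Z + Y**2 + 3*Y*Z

deg(f) = 2.
Substitute x = X/Z, y = Y/Z into f, then multiply by Z^2.
  monomial 1·x^2·y^0 ↦ 1·X^2·Y^0·Z^0.
  monomial 1·x^1·y^1 ↦ 1·X^1·Y^1·Z^0.
  monomial -1·x^1·y^0 ↦ -1·X^1·Y^0·Z^1.
  monomial 1·x^0·y^2 ↦ 1·X^0·Y^2·Z^0.
  monomial 3·x^0·y^1 ↦ 3·X^0·Y^1·Z^1.
Collecting: F(X, Y, Z) = X**2 + X*Y - X*Z + Y**2 + 3*Y*Z.


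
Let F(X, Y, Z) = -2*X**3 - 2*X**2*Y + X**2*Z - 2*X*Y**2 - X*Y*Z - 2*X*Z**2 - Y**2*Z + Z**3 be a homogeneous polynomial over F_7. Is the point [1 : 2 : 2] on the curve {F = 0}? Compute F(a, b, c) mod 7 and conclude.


F(1,2,2) ≡ 4 (mod 7); P is NOT on the curve.

Evaluate F(1, 2, 2) term-by-term (mod 7).
  -2*X**3 ↦ -2·1·1·1 = -2
  -2*X**2*Y ↦ -2·1·2·1 = -4
  X**2*Z ↦ 1·1·1·2 = 2
  -2*X*Y**2 ↦ -2·1·4·1 = -8
  -X*Y*Z ↦ -1·1·2·2 = -4
  -2*X*Z**2 ↦ -2·1·1·4 = -8
  -Y**2*Z ↦ -1·1·4·2 = -8
  Z**3 ↦ 1·1·1·8 = 8
Sum: F(1, 2, 2) = (-2) + (-4) + (2) + (-8) + (-4) + (-8) + (-8) + (8) = -24.
Reducing mod 7: -24 ≡ 4 (mod 7).
Since F(a, b, c) ≡ 4 ≠ 0 (mod 7), P does NOT lie on the curve.


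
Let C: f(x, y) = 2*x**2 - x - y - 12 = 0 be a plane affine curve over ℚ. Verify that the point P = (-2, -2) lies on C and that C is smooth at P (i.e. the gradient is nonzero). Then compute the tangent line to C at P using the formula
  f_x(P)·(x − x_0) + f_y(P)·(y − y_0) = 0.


Tangent line at P: -9*x - y - 20 = 0.

Step 1: f(-2, -2) = 0, so P lies on C.
Step 2: partial derivatives
  f_x(x, y) = 4*x - 1, f_y(x, y) = -1.
  f_x(P) = -9, f_y(P) = -1 (gradient nonzero, so P is smooth).
Step 3: tangent line at P: -9·(x − -2) + -1·(y − -2) = 0.
Expanding: -9*x - y - 20 = 0.


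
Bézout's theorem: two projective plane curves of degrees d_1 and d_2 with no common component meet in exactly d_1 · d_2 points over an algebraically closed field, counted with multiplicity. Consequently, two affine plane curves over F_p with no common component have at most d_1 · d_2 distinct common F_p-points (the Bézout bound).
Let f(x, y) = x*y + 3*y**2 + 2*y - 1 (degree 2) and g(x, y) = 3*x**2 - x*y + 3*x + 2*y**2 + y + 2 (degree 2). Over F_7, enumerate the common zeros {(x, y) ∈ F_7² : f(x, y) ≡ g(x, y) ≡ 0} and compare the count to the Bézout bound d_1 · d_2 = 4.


Common zeros: {(3, 2)}; count = 1; Bézout bound = 4.

deg(f) = 2, deg(g) = 2, so Bézout bound = 4.
Scan x ∈ F_7. For each x, list the y ∈ F_7 with f(x, y) ≡ 0 and those with g(x, y) ≡ 0 (mod 7); the common zeros in that column are the intersection.
  x = 0: f ≡ 0 at y ∈ {5, 6}; g ≡ 0 at y ∈ ∅; common: ∅.
  x = 1: f ≡ 0 at y ∈ {3}; g ≡ 0 at y ∈ ∅; common: ∅.
  x = 2: f ≡ 0 at y ∈ {4}; g ≡ 0 at y ∈ {1, 3}; common: ∅.
  x = 3: f ≡ 0 at y ∈ {1, 2}; g ≡ 0 at y ∈ {2, 6}; common: {2}.
  x = 4: f ≡ 0 at y ∈ ∅; g ≡ 0 at y ∈ ∅; common: ∅.
  x = 5: f ≡ 0 at y ∈ ∅; g ≡ 0 at y ∈ {3, 6}; common: ∅.
  x = 6: f ≡ 0 at y ∈ ∅; g ≡ 0 at y ∈ {2, 4}; common: ∅.
Collecting: common zeros = {(3, 2)}, so the count is 1.
Comparison with the Bézout bound: 1 ≤ 4 = deg(f)·deg(g), as expected for curves with no common component (the affine F_7-count falls short of the bound because intersections may lie at infinity, over extension fields, or carry multiplicity).


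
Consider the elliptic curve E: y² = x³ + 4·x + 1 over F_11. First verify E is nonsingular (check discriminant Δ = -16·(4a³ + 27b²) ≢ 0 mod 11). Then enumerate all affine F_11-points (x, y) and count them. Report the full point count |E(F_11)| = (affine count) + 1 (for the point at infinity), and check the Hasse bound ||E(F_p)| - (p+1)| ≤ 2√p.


Affine points = {(0, 1), (0, 10), (4, 2), (4, 9), (5, 5), (5, 6), (7, 3), (7, 8)}; affine count = 8; |E(F_11)| = 9.

Discriminant check: Δ ∝ 4a³ + 27b² = 4·4³ + 27·1² = 4·64 + 27·1 ≡ 8 (mod 11). Nonzero ⇒ E is nonsingular.
For each x ∈ F_11, compute rhs = x³ + 4·x + 1 mod 11, then count y ∈ F_11 with y² ≡ rhs.
  x = 0: rhs = 1, matching y values: 1, 10 (2 points).
  x = 1: rhs = 6, matching y values: none (0 points).
  x = 2: rhs = 6, matching y values: none (0 points).
  x = 3: rhs = 7, matching y values: none (0 points).
  x = 4: rhs = 4, matching y values: 2, 9 (2 points).
  x = 5: rhs = 3, matching y values: 5, 6 (2 points).
  x = 6: rhs = 10, matching y values: none (0 points).
  x = 7: rhs = 9, matching y values: 3, 8 (2 points).
  x = 8: rhs = 6, matching y values: none (0 points).
  x = 9: rhs = 7, matching y values: none (0 points).
  x = 10: rhs = 7, matching y values: none (0 points).
Total affine count: 8.
Full point count |E(F_11)| = 8 + 1 = 9.
Hasse bound: |9 − (11+1)| = |-3| = 3 ≤ 2√11 ≈ 6.6332 ✓.


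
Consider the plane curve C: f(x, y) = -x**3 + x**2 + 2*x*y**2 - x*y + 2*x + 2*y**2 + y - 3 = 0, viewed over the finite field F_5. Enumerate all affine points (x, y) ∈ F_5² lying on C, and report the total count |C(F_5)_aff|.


Affine F_5-points: {(0, 1), (1, 2), (1, 3), (3, 0), (3, 4), (4, 4)}; count = 6.

For each of the 25 pairs (x, y) ∈ F_5², evaluate f(x, y) mod 5. Record the zeros.
  x = 0: [0↦2, 1↦0, 2↦2, 3↦3, 4↦3]  zeros at y ∈ {1}
  x = 1: [0↦4, 1↦3, 2↦0, 3↦0, 4↦3]  zeros at y ∈ {2, 3}
  x = 2: [0↦2, 1↦2, 2↦4, 3↦3, 4↦4]  zeros at y ∈ ∅
  x = 3: [0↦0, 1↦1, 2↦3, 3↦1, 4↦0]  zeros at y ∈ {0, 4}
  x = 4: [0↦2, 1↦4, 2↦1, 3↦3, 4↦0]  zeros at y ∈ {4}
Collecting zeros: affine points = {(0, 1), (1, 2), (1, 3), (3, 0), (3, 4), (4, 4)}.
Total count |C(F_5)_aff| = 6.


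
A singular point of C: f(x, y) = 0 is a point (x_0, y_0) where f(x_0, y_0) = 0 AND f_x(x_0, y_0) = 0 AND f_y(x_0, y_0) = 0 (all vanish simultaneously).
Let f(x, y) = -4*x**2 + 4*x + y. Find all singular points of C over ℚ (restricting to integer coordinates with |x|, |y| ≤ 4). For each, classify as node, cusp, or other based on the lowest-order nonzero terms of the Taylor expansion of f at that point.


No singular points in the scanned grid; C is smooth there.

Compute partial derivatives:
  f_x = 4 - 8*x.
  f_y = 1.
f_y = 1 is a nonzero constant, so f_y never vanishes: no point (x, y) can satisfy f = f_x = f_y = 0. In particular no (x, y) ∈ {−4, ..., 4}² is singular; the curve is smooth.


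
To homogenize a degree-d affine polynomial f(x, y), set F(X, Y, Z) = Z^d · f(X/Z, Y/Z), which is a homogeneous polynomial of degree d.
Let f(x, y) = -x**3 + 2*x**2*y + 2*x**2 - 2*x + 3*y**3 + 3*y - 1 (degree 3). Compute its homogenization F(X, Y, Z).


F(X, Y, Z) = -X**3 + 2*X**2*Y + 2*X**2*Z - 2*X*Z**2 + 3*Y**3 + 3*Y*Z**2 - Z**3

deg(f) = 3.
Substitute x = X/Z, y = Y/Z into f, then multiply by Z^3.
  monomial -1·x^3·y^0 ↦ -1·X^3·Y^0·Z^0.
  monomial 2·x^2·y^1 ↦ 2·X^2·Y^1·Z^0.
  monomial 2·x^2·y^0 ↦ 2·X^2·Y^0·Z^1.
  monomial -2·x^1·y^0 ↦ -2·X^1·Y^0·Z^2.
  monomial 3·x^0·y^3 ↦ 3·X^0·Y^3·Z^0.
  monomial 3·x^0·y^1 ↦ 3·X^0·Y^1·Z^2.
  monomial -1·x^0·y^0 ↦ -1·X^0·Y^0·Z^3.
Collecting: F(X, Y, Z) = -X**3 + 2*X**2*Y + 2*X**2*Z - 2*X*Z**2 + 3*Y**3 + 3*Y*Z**2 - Z**3.


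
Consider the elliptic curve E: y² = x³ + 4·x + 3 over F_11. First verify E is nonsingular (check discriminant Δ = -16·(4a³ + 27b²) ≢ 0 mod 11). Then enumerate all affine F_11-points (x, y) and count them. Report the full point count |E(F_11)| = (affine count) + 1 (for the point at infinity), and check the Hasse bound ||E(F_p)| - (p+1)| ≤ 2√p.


Affine points = {(0, 5), (0, 6), (3, 3), (3, 8), (5, 4), (5, 7), (6, 1), (6, 10), (7, 0), (9, 3), (9, 8), (10, 3), (10, 8)}; affine count = 13; |E(F_11)| = 14.

Discriminant check: Δ ∝ 4a³ + 27b² = 4·4³ + 27·3² = 4·64 + 27·9 ≡ 4 (mod 11). Nonzero ⇒ E is nonsingular.
For each x ∈ F_11, compute rhs = x³ + 4·x + 3 mod 11, then count y ∈ F_11 with y² ≡ rhs.
  x = 0: rhs = 3, matching y values: 5, 6 (2 points).
  x = 1: rhs = 8, matching y values: none (0 points).
  x = 2: rhs = 8, matching y values: none (0 points).
  x = 3: rhs = 9, matching y values: 3, 8 (2 points).
  x = 4: rhs = 6, matching y values: none (0 points).
  x = 5: rhs = 5, matching y values: 4, 7 (2 points).
  x = 6: rhs = 1, matching y values: 1, 10 (2 points).
  x = 7: rhs = 0, matching y values: 0 (1 points).
  x = 8: rhs = 8, matching y values: none (0 points).
  x = 9: rhs = 9, matching y values: 3, 8 (2 points).
  x = 10: rhs = 9, matching y values: 3, 8 (2 points).
Total affine count: 13.
Full point count |E(F_11)| = 13 + 1 = 14.
Hasse bound: |14 − (11+1)| = |2| = 2 ≤ 2√11 ≈ 6.6332 ✓.


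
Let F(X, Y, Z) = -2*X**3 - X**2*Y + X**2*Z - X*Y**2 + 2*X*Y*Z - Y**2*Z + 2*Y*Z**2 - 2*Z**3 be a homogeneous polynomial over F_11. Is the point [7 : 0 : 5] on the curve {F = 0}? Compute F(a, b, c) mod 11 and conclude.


F(7,0,5) ≡ 2 (mod 11); P is NOT on the curve.

Evaluate F(7, 0, 5) term-by-term (mod 11).
  -2*X**3 ↦ -2·343·1·1 = -686
  -X**2*Y ↦ -1·49·0·1 = 0
  X**2*Z ↦ 1·49·1·5 = 245
  -X*Y**2 ↦ -1·7·0·1 = 0
  2*X*Y*Z ↦ 2·7·0·5 = 0
  -Y**2*Z ↦ -1·1·0·5 = 0
  2*Y*Z**2 ↦ 2·1·0·25 = 0
  -2*Z**3 ↦ -2·1·1·125 = -250
Sum: F(7, 0, 5) = (-686) + (0) + (245) + (0) + (0) + (0) + (0) + (-250) = -691.
Reducing mod 11: -691 ≡ 2 (mod 11).
Since F(a, b, c) ≡ 2 ≠ 0 (mod 11), P does NOT lie on the curve.


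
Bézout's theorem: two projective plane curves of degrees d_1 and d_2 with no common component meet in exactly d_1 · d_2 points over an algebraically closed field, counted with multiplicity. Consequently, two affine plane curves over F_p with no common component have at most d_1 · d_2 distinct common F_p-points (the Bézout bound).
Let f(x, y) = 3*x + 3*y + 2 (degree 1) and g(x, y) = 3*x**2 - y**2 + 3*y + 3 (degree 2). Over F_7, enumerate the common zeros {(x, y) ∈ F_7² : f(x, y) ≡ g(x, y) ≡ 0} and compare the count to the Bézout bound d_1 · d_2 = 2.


Common zeros: ∅; count = 0; Bézout bound = 2.

deg(f) = 1, deg(g) = 2, so Bézout bound = 2.
Scan x ∈ F_7. For each x, list the y ∈ F_7 with f(x, y) ≡ 0 and those with g(x, y) ≡ 0 (mod 7); the common zeros in that column are the intersection.
  x = 0: f ≡ 0 at y ∈ {4}; g ≡ 0 at y ∈ {5}; common: ∅.
  x = 1: f ≡ 0 at y ∈ {3}; g ≡ 0 at y ∈ ∅; common: ∅.
  x = 2: f ≡ 0 at y ∈ {2}; g ≡ 0 at y ∈ ∅; common: ∅.
  x = 3: f ≡ 0 at y ∈ {1}; g ≡ 0 at y ∈ ∅; common: ∅.
  x = 4: f ≡ 0 at y ∈ {0}; g ≡ 0 at y ∈ ∅; common: ∅.
  x = 5: f ≡ 0 at y ∈ {6}; g ≡ 0 at y ∈ ∅; common: ∅.
  x = 6: f ≡ 0 at y ∈ {5}; g ≡ 0 at y ∈ ∅; common: ∅.
Collecting: common zeros = ∅, so the count is 0.
Comparison with the Bézout bound: 0 ≤ 2 = deg(f)·deg(g), as expected for curves with no common component (the affine F_7-count falls short of the bound because intersections may lie at infinity, over extension fields, or carry multiplicity).


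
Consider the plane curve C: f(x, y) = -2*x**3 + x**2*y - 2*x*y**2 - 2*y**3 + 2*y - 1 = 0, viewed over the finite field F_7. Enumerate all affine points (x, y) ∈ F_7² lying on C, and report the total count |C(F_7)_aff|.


Affine F_7-points: {(0, 3), (1, 2), (3, 6), (5, 5)}; count = 4.

For each of the 49 pairs (x, y) ∈ F_7², evaluate f(x, y) mod 7. Record the zeros.
  x = 0: [0↦6, 1↦6, 2↦1, 3↦0, 4↦5, 5↦4, 6↦6]  zeros at y ∈ {3}
  x = 1: [0↦4, 1↦3, 2↦0, 3↦4, 4↦3, 5↦6, 6↦1]  zeros at y ∈ {2}
  x = 2: [0↦4, 1↦4, 2↦5, 3↦2, 4↦4, 5↦6, 6↦3]  zeros at y ∈ ∅
  x = 3: [0↦1, 1↦4, 2↦4, 3↦3, 4↦3, 5↦6, 6↦0]  zeros at y ∈ {6}
  x = 4: [0↦4, 1↦5, 2↦6, 3↦2, 4↦2, 5↦1, 6↦1]  zeros at y ∈ ∅
  x = 5: [0↦1, 1↦2, 2↦6, 3↦1, 4↦3, 5↦0, 6↦1]  zeros at y ∈ {5}
  x = 6: [0↦1, 1↦4, 2↦6, 3↦2, 4↦1, 5↦5, 6↦2]  zeros at y ∈ ∅
Collecting zeros: affine points = {(0, 3), (1, 2), (3, 6), (5, 5)}.
Total count |C(F_7)_aff| = 4.


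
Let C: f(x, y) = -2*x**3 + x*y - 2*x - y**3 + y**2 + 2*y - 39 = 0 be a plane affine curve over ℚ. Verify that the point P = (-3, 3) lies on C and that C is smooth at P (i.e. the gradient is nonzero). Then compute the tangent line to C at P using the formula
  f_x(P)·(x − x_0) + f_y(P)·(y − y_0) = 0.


Tangent line at P: -53*x - 22*y - 93 = 0.

Step 1: f(-3, 3) = 0, so P lies on C.
Step 2: partial derivatives
  f_x(x, y) = -6*x**2 + y - 2, f_y(x, y) = x - 3*y**2 + 2*y + 2.
  f_x(P) = -53, f_y(P) = -22 (gradient nonzero, so P is smooth).
Step 3: tangent line at P: -53·(x − -3) + -22·(y − 3) = 0.
Expanding: -53*x - 22*y - 93 = 0.


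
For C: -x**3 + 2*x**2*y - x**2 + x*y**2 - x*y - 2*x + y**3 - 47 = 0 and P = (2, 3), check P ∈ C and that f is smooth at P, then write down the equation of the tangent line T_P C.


Tangent line at P: 12*x + 45*y - 159 = 0.

Step 1: f(2, 3) = 0, so P lies on C.
Step 2: partial derivatives
  f_x(x, y) = -3*x**2 + 4*x*y - 2*x + y**2 - y - 2, f_y(x, y) = 2*x**2 + 2*x*y - x + 3*y**2.
  f_x(P) = 12, f_y(P) = 45 (gradient nonzero, so P is smooth).
Step 3: tangent line at P: 12·(x − 2) + 45·(y − 3) = 0.
Expanding: 12*x + 45*y - 159 = 0.


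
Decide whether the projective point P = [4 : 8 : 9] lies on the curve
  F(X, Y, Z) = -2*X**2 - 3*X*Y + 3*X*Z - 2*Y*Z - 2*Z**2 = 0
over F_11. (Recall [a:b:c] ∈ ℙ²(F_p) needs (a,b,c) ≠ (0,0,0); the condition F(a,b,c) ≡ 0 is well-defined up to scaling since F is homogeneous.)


F(4,8,9) ≡ 4 (mod 11); P is NOT on the curve.

Evaluate F(4, 8, 9) term-by-term (mod 11).
  -2*X**2 ↦ -2·16·1·1 = -32
  -3*X*Y ↦ -3·4·8·1 = -96
  3*X*Z ↦ 3·4·1·9 = 108
  -2*Y*Z ↦ -2·1·8·9 = -144
  -2*Z**2 ↦ -2·1·1·81 = -162
Sum: F(4, 8, 9) = (-32) + (-96) + (108) + (-144) + (-162) = -326.
Reducing mod 11: -326 ≡ 4 (mod 11).
Since F(a, b, c) ≡ 4 ≠ 0 (mod 11), P does NOT lie on the curve.


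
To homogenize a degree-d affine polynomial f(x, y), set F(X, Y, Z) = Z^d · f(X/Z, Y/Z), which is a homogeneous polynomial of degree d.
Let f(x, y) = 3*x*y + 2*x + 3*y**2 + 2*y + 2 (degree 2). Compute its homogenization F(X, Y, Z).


F(X, Y, Z) = 3*X*Y + 2*X*Z + 3*Y**2 + 2*Y*Z + 2*Z**2

deg(f) = 2.
Substitute x = X/Z, y = Y/Z into f, then multiply by Z^2.
  monomial 3·x^1·y^1 ↦ 3·X^1·Y^1·Z^0.
  monomial 2·x^1·y^0 ↦ 2·X^1·Y^0·Z^1.
  monomial 3·x^0·y^2 ↦ 3·X^0·Y^2·Z^0.
  monomial 2·x^0·y^1 ↦ 2·X^0·Y^1·Z^1.
  monomial 2·x^0·y^0 ↦ 2·X^0·Y^0·Z^2.
Collecting: F(X, Y, Z) = 3*X*Y + 2*X*Z + 3*Y**2 + 2*Y*Z + 2*Z**2.


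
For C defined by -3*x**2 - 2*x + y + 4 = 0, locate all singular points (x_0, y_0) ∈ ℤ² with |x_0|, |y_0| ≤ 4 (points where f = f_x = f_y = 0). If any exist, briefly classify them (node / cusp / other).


No singular points in the scanned grid; C is smooth there.

Compute partial derivatives:
  f_x = -6*x - 2.
  f_y = 1.
f_y = 1 is a nonzero constant, so f_y never vanishes: no point (x, y) can satisfy f = f_x = f_y = 0. In particular no (x, y) ∈ {−4, ..., 4}² is singular; the curve is smooth.


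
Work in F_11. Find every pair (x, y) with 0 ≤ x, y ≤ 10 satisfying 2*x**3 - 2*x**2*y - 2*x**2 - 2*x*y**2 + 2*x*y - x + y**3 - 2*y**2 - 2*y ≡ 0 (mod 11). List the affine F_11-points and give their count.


Affine F_11-points: {(0, 0), (0, 6), (0, 7), (1, 7), (2, 2), (3, 0), (7, 7), (9, 0), (9, 1), (9, 8)}; count = 10.

For each of the 121 pairs (x, y) ∈ F_11², evaluate f(x, y) mod 11. Record the zeros.
  x = 0: [0↦0, 1↦8, 2↦7, 3↦3, 4↦2, 5↦10, 6↦0, 7↦0, 8↦5, 9↦10, 10↦10]  zeros at y ∈ {0, 6, 7}
  x = 1: [0↦10, 1↦5, 2↦9, 3↦6, 4↦2, 5↦3, 6↦4, 7↦0, 8↦8, 9↦1, 10↦7]  zeros at y ∈ {7}
  x = 2: [0↦6, 1↦6, 2↦0, 3↦5, 4↦5, 5↦6, 6↦3, 7↦2, 8↦9, 9↦8, 10↦5]  zeros at y ∈ {2}
  x = 3: [0↦0, 1↦1, 2↦3, 3↦1, 4↦1, 5↦9, 6↦9, 7↦7, 8↦9, 9↦10, 10↦5]  zeros at y ∈ {0}
  x = 4: [0↦4, 1↦2, 2↦8, 3↦6, 4↦2, 5↦2, 6↦1, 7↦5, 8↦9, 9↦8, 10↦8]  zeros at y ∈ ∅
  x = 5: [0↦8, 1↦10, 2↦5, 3↦10, 4↦9, 5↦8, 6↦2, 7↦8, 8↦10, 9↦3, 10↦4]  zeros at y ∈ ∅
  x = 6: [0↦2, 1↦4, 2↦6, 3↦3, 4↦1, 5↦6, 6↦2, 7↦6, 8↦2, 9↦7, 10↦5]  zeros at y ∈ ∅
  x = 7: [0↦9, 1↦7, 2↦1, 3↦8, 4↦1, 5↦8, 6↦2, 7↦0, 8↦8, 9↦10, 10↦1]  zeros at y ∈ {7}
  x = 8: [0↦8, 1↦9, 2↦2, 3↦4, 4↦10, 5↦4, 6↦3, 7↦2, 8↦7, 9↦2, 10↦4]  zeros at y ∈ ∅
  x = 9: [0↦0, 1↦0, 2↦10, 3↦3, 4↦7, 5↦6, 6↦6, 7↦2, 8↦0, 9↦6, 10↦4]  zeros at y ∈ {0, 1, 8}
  x = 10: [0↦8, 1↦3, 2↦4, 3↦6, 4↦4, 5↦4, 6↦1, 7↦1, 8↦10, 9↦1, 10↦2]  zeros at y ∈ ∅
Collecting zeros: affine points = {(0, 0), (0, 6), (0, 7), (1, 7), (2, 2), (3, 0), (7, 7), (9, 0), (9, 1), (9, 8)}.
Total count |C(F_11)_aff| = 10.


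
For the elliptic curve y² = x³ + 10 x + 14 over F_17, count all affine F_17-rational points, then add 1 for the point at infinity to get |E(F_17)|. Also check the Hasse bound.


Affine points = {(1, 5), (1, 12), (2, 5), (2, 12), (4, 4), (4, 13), (5, 6), (5, 11), (6, 1), (6, 16), (7, 6), (7, 11), (9, 0), (10, 3), (10, 14), (12, 3), (12, 14), (14, 5), (14, 12)}; affine count = 19; |E(F_17)| = 20.

Discriminant check: Δ ∝ 4a³ + 27b² = 4·10³ + 27·14² = 4·1000 + 27·196 ≡ 10 (mod 17). Nonzero ⇒ E is nonsingular.
For each x ∈ F_17, compute rhs = x³ + 10·x + 14 mod 17, then count y ∈ F_17 with y² ≡ rhs.
  x = 0: rhs = 14, matching y values: none (0 points).
  x = 1: rhs = 8, matching y values: 5, 12 (2 points).
  x = 2: rhs = 8, matching y values: 5, 12 (2 points).
  x = 3: rhs = 3, matching y values: none (0 points).
  x = 4: rhs = 16, matching y values: 4, 13 (2 points).
  x = 5: rhs = 2, matching y values: 6, 11 (2 points).
  x = 6: rhs = 1, matching y values: 1, 16 (2 points).
  x = 7: rhs = 2, matching y values: 6, 11 (2 points).
  x = 8: rhs = 11, matching y values: none (0 points).
  x = 9: rhs = 0, matching y values: 0 (1 points).
  x = 10: rhs = 9, matching y values: 3, 14 (2 points).
  x = 11: rhs = 10, matching y values: none (0 points).
  x = 12: rhs = 9, matching y values: 3, 14 (2 points).
  x = 13: rhs = 12, matching y values: none (0 points).
  x = 14: rhs = 8, matching y values: 5, 12 (2 points).
  x = 15: rhs = 3, matching y values: none (0 points).
  x = 16: rhs = 3, matching y values: none (0 points).
Total affine count: 19.
Full point count |E(F_17)| = 19 + 1 = 20.
Hasse bound: |20 − (17+1)| = |2| = 2 ≤ 2√17 ≈ 8.2462 ✓.


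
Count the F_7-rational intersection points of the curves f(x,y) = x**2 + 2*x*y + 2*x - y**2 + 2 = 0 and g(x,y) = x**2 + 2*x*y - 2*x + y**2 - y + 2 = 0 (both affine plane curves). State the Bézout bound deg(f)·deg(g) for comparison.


Common zeros: {(0, 4)}; count = 1; Bézout bound = 4.

deg(f) = 2, deg(g) = 2, so Bézout bound = 4.
Scan x ∈ F_7. For each x, list the y ∈ F_7 with f(x, y) ≡ 0 and those with g(x, y) ≡ 0 (mod 7); the common zeros in that column are the intersection.
  x = 0: f ≡ 0 at y ∈ {3, 4}; g ≡ 0 at y ∈ {4}; common: {4}.
  x = 1: f ≡ 0 at y ∈ ∅; g ≡ 0 at y ∈ {2, 4}; common: ∅.
  x = 2: f ≡ 0 at y ∈ {2}; g ≡ 0 at y ∈ {5, 6}; common: ∅.
  x = 3: f ≡ 0 at y ∈ ∅; g ≡ 0 at y ∈ ∅; common: ∅.
  x = 4: f ≡ 0 at y ∈ {4}; g ≡ 0 at y ∈ {2, 5}; common: ∅.
  x = 5: f ≡ 0 at y ∈ ∅; g ≡ 0 at y ∈ ∅; common: ∅.
  x = 6: f ≡ 0 at y ∈ {2, 3}; g ≡ 0 at y ∈ ∅; common: ∅.
Collecting: common zeros = {(0, 4)}, so the count is 1.
Comparison with the Bézout bound: 1 ≤ 4 = deg(f)·deg(g), as expected for curves with no common component (the affine F_7-count falls short of the bound because intersections may lie at infinity, over extension fields, or carry multiplicity).


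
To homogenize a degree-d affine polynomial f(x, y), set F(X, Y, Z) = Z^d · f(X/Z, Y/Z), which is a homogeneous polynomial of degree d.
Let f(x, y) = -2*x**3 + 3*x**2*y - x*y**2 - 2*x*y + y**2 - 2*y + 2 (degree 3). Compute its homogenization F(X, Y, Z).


F(X, Y, Z) = -2*X**3 + 3*X**2*Y - X*Y**2 - 2*X*Y*Z + Y**2*Z - 2*Y*Z**2 + 2*Z**3

deg(f) = 3.
Substitute x = X/Z, y = Y/Z into f, then multiply by Z^3.
  monomial -2·x^3·y^0 ↦ -2·X^3·Y^0·Z^0.
  monomial 3·x^2·y^1 ↦ 3·X^2·Y^1·Z^0.
  monomial -1·x^1·y^2 ↦ -1·X^1·Y^2·Z^0.
  monomial -2·x^1·y^1 ↦ -2·X^1·Y^1·Z^1.
  monomial 1·x^0·y^2 ↦ 1·X^0·Y^2·Z^1.
  monomial -2·x^0·y^1 ↦ -2·X^0·Y^1·Z^2.
  monomial 2·x^0·y^0 ↦ 2·X^0·Y^0·Z^3.
Collecting: F(X, Y, Z) = -2*X**3 + 3*X**2*Y - X*Y**2 - 2*X*Y*Z + Y**2*Z - 2*Y*Z**2 + 2*Z**3.


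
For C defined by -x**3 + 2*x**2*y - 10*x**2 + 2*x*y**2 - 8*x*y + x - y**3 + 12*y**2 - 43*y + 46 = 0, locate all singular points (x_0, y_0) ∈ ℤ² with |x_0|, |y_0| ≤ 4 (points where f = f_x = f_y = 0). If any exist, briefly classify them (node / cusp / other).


Singular points: {(-1, 3)}; classification: node.

Compute partial derivatives:
  f_x = -3*x**2 + 4*x*y - 20*x + 2*y**2 - 8*y + 1.
  f_y = 2*x**2 + 4*x*y - 8*x - 3*y**2 + 24*y - 43.
Scan x_0 ∈ {−4, ..., 4}. For each x_0, f_y(x_0, y) is a polynomial in y; find its integer roots y ∈ {−4, ..., 4}, then test f_x and f at those candidates.
  x = -4: f_y(-4, y) = -3*y**2 + 8*y + 21; no integer root y with |y| ≤ 4.
  x = -3: f_y(-3, y) = -3*y**2 + 12*y - 1; no integer root y with |y| ≤ 4.
  x = -2: f_y(-2, y) = -3*y**2 + 16*y - 19; no integer root y with |y| ≤ 4.
  x = -1: f_y(-1, y) = -3*y**2 + 20*y - 33; vanishes at y ∈ {3}. (-1, 3): f_x = 0, f = 0 — SINGULAR.
  x = 0: f_y(0, y) = -3*y**2 + 24*y - 43; no integer root y with |y| ≤ 4.
  x = 1: f_y(1, y) = -3*y**2 + 28*y - 49; no integer root y with |y| ≤ 4.
  x = 2: f_y(2, y) = -3*y**2 + 32*y - 51; no integer root y with |y| ≤ 4.
  x = 3: f_y(3, y) = -3*y**2 + 36*y - 49; no integer root y with |y| ≤ 4.
  x = 4: f_y(4, y) = -3*y**2 + 40*y - 43; no integer root y with |y| ≤ 4.
Only singular point on the grid: (-1, 3).
Classify: substitute x = -1 + u, y = 3 + v and expand: f = -u**3 + 2*u**2*v - u**2 + 2*u*v**2 - v**3 + v**2.
No constant or linear terms (consistent with a singular point). Quadratic part: -u**2 + v**2. Cubic part: -u**3 + 2*u**2*v + 2*u*v**2 - v**3.
The quadratic part v**2 - u**2 = (v − u)(v + u) splits into two distinct linear factors, so there are two distinct tangent lines y − 3 = ±(x − -1) — this is a node (ordinary double point).
Classification: node.


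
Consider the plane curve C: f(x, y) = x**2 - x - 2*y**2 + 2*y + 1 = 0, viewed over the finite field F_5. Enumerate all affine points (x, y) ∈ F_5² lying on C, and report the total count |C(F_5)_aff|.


Affine F_5-points: {(3, 3)}; count = 1.

For each of the 25 pairs (x, y) ∈ F_5², evaluate f(x, y) mod 5. Record the zeros.
  x = 0: [0↦1, 1↦1, 2↦2, 3↦4, 4↦2]  zeros at y ∈ ∅
  x = 1: [0↦1, 1↦1, 2↦2, 3↦4, 4↦2]  zeros at y ∈ ∅
  x = 2: [0↦3, 1↦3, 2↦4, 3↦1, 4↦4]  zeros at y ∈ ∅
  x = 3: [0↦2, 1↦2, 2↦3, 3↦0, 4↦3]  zeros at y ∈ {3}
  x = 4: [0↦3, 1↦3, 2↦4, 3↦1, 4↦4]  zeros at y ∈ ∅
Collecting zeros: affine points = {(3, 3)}.
Total count |C(F_5)_aff| = 1.


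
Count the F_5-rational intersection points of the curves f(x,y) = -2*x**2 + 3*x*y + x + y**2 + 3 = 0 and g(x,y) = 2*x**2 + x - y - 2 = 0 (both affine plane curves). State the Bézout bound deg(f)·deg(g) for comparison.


Common zeros: {(3, 4)}; count = 1; Bézout bound = 4.

deg(f) = 2, deg(g) = 2, so Bézout bound = 4.
Scan x ∈ F_5. For each x, list the y ∈ F_5 with f(x, y) ≡ 0 and those with g(x, y) ≡ 0 (mod 5); the common zeros in that column are the intersection.
  x = 0: f ≡ 0 at y ∈ ∅; g ≡ 0 at y ∈ {3}; common: ∅.
  x = 1: f ≡ 0 at y ∈ {3, 4}; g ≡ 0 at y ∈ {1}; common: ∅.
  x = 2: f ≡ 0 at y ∈ ∅; g ≡ 0 at y ∈ {3}; common: ∅.
  x = 3: f ≡ 0 at y ∈ {2, 4}; g ≡ 0 at y ∈ {4}; common: {4}.
  x = 4: f ≡ 0 at y ∈ {0, 3}; g ≡ 0 at y ∈ {4}; common: ∅.
Collecting: common zeros = {(3, 4)}, so the count is 1.
Comparison with the Bézout bound: 1 ≤ 4 = deg(f)·deg(g), as expected for curves with no common component (the affine F_5-count falls short of the bound because intersections may lie at infinity, over extension fields, or carry multiplicity).
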